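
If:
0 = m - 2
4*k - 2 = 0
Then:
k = 1/2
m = 2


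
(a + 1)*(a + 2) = a^2 + 3*a + 2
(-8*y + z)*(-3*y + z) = 24*y^2 - 11*y*z + z^2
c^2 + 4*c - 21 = (c - 3)*(c + 7)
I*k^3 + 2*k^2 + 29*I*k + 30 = (k - 6*I)*(k + 5*I)*(I*k + 1)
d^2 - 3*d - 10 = (d - 5)*(d + 2)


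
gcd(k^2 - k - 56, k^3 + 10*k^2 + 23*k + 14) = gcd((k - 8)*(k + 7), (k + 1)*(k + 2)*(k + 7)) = k + 7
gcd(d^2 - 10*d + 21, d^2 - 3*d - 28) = d - 7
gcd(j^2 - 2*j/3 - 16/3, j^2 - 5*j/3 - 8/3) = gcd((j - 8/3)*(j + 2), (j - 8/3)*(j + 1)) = j - 8/3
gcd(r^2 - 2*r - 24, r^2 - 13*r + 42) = r - 6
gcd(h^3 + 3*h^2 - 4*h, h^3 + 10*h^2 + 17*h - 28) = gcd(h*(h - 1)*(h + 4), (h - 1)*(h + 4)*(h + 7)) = h^2 + 3*h - 4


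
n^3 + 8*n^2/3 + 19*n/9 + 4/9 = (n + 1/3)*(n + 1)*(n + 4/3)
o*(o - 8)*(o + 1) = o^3 - 7*o^2 - 8*o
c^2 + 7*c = c*(c + 7)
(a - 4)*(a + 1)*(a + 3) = a^3 - 13*a - 12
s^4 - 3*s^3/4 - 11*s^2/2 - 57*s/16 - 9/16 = (s - 3)*(s + 1/4)*(s + 1/2)*(s + 3/2)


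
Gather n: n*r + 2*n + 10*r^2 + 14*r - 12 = n*(r + 2) + 10*r^2 + 14*r - 12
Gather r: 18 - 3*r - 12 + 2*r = 6 - r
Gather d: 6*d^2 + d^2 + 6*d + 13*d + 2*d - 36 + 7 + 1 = 7*d^2 + 21*d - 28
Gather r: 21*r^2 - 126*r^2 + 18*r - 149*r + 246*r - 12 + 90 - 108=-105*r^2 + 115*r - 30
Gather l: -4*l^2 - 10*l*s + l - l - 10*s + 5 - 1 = -4*l^2 - 10*l*s - 10*s + 4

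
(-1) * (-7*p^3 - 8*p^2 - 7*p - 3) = 7*p^3 + 8*p^2 + 7*p + 3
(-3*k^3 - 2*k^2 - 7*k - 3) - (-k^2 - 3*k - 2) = -3*k^3 - k^2 - 4*k - 1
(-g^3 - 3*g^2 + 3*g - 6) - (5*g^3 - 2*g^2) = -6*g^3 - g^2 + 3*g - 6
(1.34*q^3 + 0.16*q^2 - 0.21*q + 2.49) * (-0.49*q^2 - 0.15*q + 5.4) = -0.6566*q^5 - 0.2794*q^4 + 7.3149*q^3 - 0.3246*q^2 - 1.5075*q + 13.446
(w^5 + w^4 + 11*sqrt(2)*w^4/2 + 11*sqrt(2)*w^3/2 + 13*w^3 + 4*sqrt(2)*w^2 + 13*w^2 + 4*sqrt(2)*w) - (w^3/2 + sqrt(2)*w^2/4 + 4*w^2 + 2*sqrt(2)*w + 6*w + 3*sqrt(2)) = w^5 + w^4 + 11*sqrt(2)*w^4/2 + 11*sqrt(2)*w^3/2 + 25*w^3/2 + 15*sqrt(2)*w^2/4 + 9*w^2 - 6*w + 2*sqrt(2)*w - 3*sqrt(2)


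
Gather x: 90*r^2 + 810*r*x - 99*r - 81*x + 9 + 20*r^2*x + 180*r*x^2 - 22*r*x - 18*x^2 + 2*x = 90*r^2 - 99*r + x^2*(180*r - 18) + x*(20*r^2 + 788*r - 79) + 9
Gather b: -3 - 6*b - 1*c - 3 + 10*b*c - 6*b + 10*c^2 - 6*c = b*(10*c - 12) + 10*c^2 - 7*c - 6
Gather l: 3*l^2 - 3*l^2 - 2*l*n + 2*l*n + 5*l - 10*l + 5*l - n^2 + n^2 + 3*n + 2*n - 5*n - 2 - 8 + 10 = 0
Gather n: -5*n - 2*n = -7*n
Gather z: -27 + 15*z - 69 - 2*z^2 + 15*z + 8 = -2*z^2 + 30*z - 88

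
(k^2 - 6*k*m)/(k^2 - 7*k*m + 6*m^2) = k/(k - m)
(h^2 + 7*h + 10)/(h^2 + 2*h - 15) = (h + 2)/(h - 3)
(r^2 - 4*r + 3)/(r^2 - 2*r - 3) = (r - 1)/(r + 1)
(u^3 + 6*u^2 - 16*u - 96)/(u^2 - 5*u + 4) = (u^2 + 10*u + 24)/(u - 1)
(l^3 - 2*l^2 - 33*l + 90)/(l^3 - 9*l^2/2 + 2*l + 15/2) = 2*(l^2 + l - 30)/(2*l^2 - 3*l - 5)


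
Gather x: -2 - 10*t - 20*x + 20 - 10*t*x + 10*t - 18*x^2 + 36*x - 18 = -18*x^2 + x*(16 - 10*t)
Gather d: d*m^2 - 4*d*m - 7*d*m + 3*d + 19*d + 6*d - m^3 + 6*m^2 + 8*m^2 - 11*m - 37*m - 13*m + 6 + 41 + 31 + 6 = d*(m^2 - 11*m + 28) - m^3 + 14*m^2 - 61*m + 84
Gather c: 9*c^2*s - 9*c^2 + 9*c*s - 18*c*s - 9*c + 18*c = c^2*(9*s - 9) + c*(9 - 9*s)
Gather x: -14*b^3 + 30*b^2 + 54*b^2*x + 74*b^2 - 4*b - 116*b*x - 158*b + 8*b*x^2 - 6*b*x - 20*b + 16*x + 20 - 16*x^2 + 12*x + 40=-14*b^3 + 104*b^2 - 182*b + x^2*(8*b - 16) + x*(54*b^2 - 122*b + 28) + 60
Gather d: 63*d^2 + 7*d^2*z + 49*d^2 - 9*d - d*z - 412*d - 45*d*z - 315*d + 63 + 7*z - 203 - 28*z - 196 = d^2*(7*z + 112) + d*(-46*z - 736) - 21*z - 336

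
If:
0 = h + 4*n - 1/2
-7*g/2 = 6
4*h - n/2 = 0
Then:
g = -12/7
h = 1/66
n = 4/33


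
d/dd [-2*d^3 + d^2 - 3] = 2*d*(1 - 3*d)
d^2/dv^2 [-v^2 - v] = -2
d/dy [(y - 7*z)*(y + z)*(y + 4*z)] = 3*y^2 - 4*y*z - 31*z^2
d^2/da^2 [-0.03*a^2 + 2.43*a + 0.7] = -0.0600000000000000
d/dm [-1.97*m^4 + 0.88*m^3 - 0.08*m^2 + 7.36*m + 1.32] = -7.88*m^3 + 2.64*m^2 - 0.16*m + 7.36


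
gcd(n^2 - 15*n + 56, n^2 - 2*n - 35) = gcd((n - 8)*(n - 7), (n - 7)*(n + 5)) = n - 7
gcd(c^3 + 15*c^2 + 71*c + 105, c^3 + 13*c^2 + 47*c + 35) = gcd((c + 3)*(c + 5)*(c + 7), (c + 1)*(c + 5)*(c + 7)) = c^2 + 12*c + 35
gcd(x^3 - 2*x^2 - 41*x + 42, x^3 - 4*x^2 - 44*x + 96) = x + 6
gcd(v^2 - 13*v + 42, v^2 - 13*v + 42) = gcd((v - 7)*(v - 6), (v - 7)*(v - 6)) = v^2 - 13*v + 42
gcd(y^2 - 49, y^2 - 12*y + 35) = y - 7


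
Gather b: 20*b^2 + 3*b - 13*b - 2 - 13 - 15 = 20*b^2 - 10*b - 30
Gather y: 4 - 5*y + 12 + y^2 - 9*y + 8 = y^2 - 14*y + 24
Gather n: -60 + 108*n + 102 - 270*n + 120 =162 - 162*n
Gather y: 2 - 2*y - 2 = -2*y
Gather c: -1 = -1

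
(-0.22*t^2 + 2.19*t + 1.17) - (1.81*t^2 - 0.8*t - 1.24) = -2.03*t^2 + 2.99*t + 2.41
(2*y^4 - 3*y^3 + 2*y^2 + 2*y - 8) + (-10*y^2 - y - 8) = 2*y^4 - 3*y^3 - 8*y^2 + y - 16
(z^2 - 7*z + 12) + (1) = z^2 - 7*z + 13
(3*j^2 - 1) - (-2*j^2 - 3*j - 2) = 5*j^2 + 3*j + 1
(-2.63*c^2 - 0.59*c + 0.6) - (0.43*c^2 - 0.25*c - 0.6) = -3.06*c^2 - 0.34*c + 1.2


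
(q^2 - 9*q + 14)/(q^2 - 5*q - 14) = (q - 2)/(q + 2)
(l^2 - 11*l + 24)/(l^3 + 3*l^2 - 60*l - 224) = (l - 3)/(l^2 + 11*l + 28)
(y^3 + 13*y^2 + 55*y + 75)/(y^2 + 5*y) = y + 8 + 15/y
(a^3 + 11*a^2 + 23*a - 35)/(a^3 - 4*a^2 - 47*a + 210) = (a^2 + 4*a - 5)/(a^2 - 11*a + 30)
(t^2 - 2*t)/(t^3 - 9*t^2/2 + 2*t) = 2*(t - 2)/(2*t^2 - 9*t + 4)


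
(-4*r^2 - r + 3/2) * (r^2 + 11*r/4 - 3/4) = -4*r^4 - 12*r^3 + 7*r^2/4 + 39*r/8 - 9/8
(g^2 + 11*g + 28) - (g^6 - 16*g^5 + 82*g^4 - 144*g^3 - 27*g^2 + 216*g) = -g^6 + 16*g^5 - 82*g^4 + 144*g^3 + 28*g^2 - 205*g + 28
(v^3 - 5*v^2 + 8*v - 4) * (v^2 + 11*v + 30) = v^5 + 6*v^4 - 17*v^3 - 66*v^2 + 196*v - 120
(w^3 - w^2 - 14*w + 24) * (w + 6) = w^4 + 5*w^3 - 20*w^2 - 60*w + 144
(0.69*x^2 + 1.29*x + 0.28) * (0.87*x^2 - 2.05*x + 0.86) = 0.6003*x^4 - 0.2922*x^3 - 1.8075*x^2 + 0.5354*x + 0.2408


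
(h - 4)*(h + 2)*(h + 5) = h^3 + 3*h^2 - 18*h - 40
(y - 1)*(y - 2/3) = y^2 - 5*y/3 + 2/3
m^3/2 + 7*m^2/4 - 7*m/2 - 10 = (m/2 + 1)*(m - 5/2)*(m + 4)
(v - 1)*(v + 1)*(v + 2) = v^3 + 2*v^2 - v - 2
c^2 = c^2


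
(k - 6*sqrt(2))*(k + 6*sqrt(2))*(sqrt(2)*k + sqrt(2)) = sqrt(2)*k^3 + sqrt(2)*k^2 - 72*sqrt(2)*k - 72*sqrt(2)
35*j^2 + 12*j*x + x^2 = (5*j + x)*(7*j + x)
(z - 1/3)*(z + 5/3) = z^2 + 4*z/3 - 5/9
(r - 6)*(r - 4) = r^2 - 10*r + 24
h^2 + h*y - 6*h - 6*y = (h - 6)*(h + y)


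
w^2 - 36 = (w - 6)*(w + 6)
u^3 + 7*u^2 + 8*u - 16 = (u - 1)*(u + 4)^2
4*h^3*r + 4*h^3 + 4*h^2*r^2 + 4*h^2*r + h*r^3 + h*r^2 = (2*h + r)^2*(h*r + h)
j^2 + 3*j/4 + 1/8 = (j + 1/4)*(j + 1/2)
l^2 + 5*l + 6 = (l + 2)*(l + 3)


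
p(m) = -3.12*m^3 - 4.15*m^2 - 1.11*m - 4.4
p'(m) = -9.36*m^2 - 8.3*m - 1.11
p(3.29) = -164.08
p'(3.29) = -129.73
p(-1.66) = 0.28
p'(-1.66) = -13.12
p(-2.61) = 25.70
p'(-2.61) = -43.21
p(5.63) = -698.97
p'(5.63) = -344.52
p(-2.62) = 26.13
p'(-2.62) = -43.61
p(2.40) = -74.10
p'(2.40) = -74.94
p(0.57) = -6.96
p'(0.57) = -8.88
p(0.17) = -4.72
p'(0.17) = -2.79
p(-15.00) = 9608.50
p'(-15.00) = -1982.61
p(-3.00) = 45.82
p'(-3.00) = -60.45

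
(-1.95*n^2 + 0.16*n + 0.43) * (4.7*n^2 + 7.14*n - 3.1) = -9.165*n^4 - 13.171*n^3 + 9.2084*n^2 + 2.5742*n - 1.333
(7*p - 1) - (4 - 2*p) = 9*p - 5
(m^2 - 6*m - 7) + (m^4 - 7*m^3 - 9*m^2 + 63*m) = m^4 - 7*m^3 - 8*m^2 + 57*m - 7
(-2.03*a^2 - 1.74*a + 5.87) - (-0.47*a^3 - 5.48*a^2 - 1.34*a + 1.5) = 0.47*a^3 + 3.45*a^2 - 0.4*a + 4.37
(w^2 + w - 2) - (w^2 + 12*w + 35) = -11*w - 37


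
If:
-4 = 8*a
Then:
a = -1/2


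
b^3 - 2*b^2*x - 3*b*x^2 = b*(b - 3*x)*(b + x)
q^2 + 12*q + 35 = (q + 5)*(q + 7)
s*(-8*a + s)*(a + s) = -8*a^2*s - 7*a*s^2 + s^3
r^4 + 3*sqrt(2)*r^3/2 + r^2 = r^2*(r + sqrt(2)/2)*(r + sqrt(2))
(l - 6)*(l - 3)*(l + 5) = l^3 - 4*l^2 - 27*l + 90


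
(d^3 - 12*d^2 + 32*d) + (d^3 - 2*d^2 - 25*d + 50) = 2*d^3 - 14*d^2 + 7*d + 50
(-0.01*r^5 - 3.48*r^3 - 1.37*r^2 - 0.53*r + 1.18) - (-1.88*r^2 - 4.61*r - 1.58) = -0.01*r^5 - 3.48*r^3 + 0.51*r^2 + 4.08*r + 2.76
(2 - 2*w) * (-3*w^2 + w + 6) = 6*w^3 - 8*w^2 - 10*w + 12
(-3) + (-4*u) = -4*u - 3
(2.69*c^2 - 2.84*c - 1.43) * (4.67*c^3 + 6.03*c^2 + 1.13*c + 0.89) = 12.5623*c^5 + 2.9579*c^4 - 20.7636*c^3 - 9.438*c^2 - 4.1435*c - 1.2727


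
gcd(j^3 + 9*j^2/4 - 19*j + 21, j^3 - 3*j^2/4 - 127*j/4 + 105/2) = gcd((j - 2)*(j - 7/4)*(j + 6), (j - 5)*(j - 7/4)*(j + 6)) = j^2 + 17*j/4 - 21/2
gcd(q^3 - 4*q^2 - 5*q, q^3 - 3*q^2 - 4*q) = q^2 + q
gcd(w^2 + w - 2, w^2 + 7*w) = 1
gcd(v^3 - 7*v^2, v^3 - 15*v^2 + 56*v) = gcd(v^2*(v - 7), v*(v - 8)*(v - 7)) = v^2 - 7*v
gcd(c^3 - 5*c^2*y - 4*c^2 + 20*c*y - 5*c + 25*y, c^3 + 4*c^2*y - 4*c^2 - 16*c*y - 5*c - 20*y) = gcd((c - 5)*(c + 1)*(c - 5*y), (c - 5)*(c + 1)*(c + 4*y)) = c^2 - 4*c - 5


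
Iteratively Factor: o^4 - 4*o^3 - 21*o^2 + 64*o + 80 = (o - 4)*(o^3 - 21*o - 20) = (o - 4)*(o + 4)*(o^2 - 4*o - 5) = (o - 5)*(o - 4)*(o + 4)*(o + 1)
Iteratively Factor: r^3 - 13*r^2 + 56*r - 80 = (r - 4)*(r^2 - 9*r + 20) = (r - 4)^2*(r - 5)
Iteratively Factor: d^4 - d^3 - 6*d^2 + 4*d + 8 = (d - 2)*(d^3 + d^2 - 4*d - 4) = (d - 2)^2*(d^2 + 3*d + 2) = (d - 2)^2*(d + 2)*(d + 1)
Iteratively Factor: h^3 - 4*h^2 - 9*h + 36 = (h - 3)*(h^2 - h - 12) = (h - 4)*(h - 3)*(h + 3)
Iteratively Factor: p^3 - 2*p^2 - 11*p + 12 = (p + 3)*(p^2 - 5*p + 4) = (p - 1)*(p + 3)*(p - 4)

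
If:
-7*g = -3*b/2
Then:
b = 14*g/3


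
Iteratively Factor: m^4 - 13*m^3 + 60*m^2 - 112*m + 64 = (m - 4)*(m^3 - 9*m^2 + 24*m - 16) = (m - 4)^2*(m^2 - 5*m + 4) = (m - 4)^2*(m - 1)*(m - 4)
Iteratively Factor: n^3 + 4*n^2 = (n)*(n^2 + 4*n) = n^2*(n + 4)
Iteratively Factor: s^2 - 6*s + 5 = (s - 5)*(s - 1)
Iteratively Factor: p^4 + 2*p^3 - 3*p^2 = (p)*(p^3 + 2*p^2 - 3*p) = p^2*(p^2 + 2*p - 3) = p^2*(p - 1)*(p + 3)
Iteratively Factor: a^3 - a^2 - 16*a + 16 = (a - 4)*(a^2 + 3*a - 4) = (a - 4)*(a + 4)*(a - 1)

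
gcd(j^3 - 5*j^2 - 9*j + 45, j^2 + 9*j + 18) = j + 3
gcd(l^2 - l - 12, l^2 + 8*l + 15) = l + 3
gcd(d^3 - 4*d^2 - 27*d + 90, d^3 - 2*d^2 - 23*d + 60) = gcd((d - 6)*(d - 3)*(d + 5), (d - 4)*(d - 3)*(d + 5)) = d^2 + 2*d - 15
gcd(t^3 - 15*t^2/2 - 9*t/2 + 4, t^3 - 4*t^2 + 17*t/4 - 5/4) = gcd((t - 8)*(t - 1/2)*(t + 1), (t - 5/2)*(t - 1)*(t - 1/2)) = t - 1/2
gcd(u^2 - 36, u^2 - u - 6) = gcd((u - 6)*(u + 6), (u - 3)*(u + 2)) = 1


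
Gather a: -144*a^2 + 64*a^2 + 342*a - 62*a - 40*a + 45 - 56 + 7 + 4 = -80*a^2 + 240*a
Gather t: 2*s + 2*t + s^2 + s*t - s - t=s^2 + s + t*(s + 1)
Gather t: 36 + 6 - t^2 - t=-t^2 - t + 42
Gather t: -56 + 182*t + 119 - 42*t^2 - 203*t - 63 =-42*t^2 - 21*t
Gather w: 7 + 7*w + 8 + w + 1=8*w + 16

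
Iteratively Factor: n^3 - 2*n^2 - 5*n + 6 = (n - 3)*(n^2 + n - 2) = (n - 3)*(n - 1)*(n + 2)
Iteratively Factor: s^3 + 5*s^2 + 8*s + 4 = (s + 2)*(s^2 + 3*s + 2) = (s + 1)*(s + 2)*(s + 2)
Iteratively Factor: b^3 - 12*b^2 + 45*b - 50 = (b - 5)*(b^2 - 7*b + 10) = (b - 5)*(b - 2)*(b - 5)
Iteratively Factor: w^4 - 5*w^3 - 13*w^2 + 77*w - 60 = (w - 1)*(w^3 - 4*w^2 - 17*w + 60) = (w - 1)*(w + 4)*(w^2 - 8*w + 15) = (w - 3)*(w - 1)*(w + 4)*(w - 5)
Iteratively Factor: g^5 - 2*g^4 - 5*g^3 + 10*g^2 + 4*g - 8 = (g - 2)*(g^4 - 5*g^2 + 4) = (g - 2)^2*(g^3 + 2*g^2 - g - 2) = (g - 2)^2*(g - 1)*(g^2 + 3*g + 2) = (g - 2)^2*(g - 1)*(g + 2)*(g + 1)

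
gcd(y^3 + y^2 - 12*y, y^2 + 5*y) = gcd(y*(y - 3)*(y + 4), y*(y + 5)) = y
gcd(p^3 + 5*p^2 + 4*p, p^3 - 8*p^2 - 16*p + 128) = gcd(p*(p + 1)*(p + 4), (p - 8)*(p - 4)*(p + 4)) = p + 4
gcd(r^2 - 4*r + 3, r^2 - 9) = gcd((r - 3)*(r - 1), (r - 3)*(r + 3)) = r - 3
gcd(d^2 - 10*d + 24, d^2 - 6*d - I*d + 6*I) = d - 6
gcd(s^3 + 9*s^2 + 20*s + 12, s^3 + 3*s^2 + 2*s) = s^2 + 3*s + 2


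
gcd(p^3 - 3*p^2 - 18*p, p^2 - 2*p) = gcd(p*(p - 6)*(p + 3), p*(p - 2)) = p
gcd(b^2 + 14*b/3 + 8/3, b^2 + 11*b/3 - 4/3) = b + 4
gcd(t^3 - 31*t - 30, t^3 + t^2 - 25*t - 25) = t^2 + 6*t + 5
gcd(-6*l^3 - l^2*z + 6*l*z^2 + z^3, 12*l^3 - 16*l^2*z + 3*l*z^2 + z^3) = -6*l^2 + 5*l*z + z^2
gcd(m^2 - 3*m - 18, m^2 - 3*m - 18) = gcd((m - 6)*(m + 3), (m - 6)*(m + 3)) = m^2 - 3*m - 18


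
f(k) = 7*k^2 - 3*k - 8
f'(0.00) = -3.00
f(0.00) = -8.00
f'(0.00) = -3.00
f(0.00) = -8.00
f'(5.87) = 79.18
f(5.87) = 215.59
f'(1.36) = 16.04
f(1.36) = 0.87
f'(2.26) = 28.64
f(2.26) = 20.97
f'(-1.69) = -26.66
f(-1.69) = 17.06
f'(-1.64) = -25.96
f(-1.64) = 15.75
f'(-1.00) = -17.00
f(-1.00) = 2.00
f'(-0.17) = -5.38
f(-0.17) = -7.29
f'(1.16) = 13.24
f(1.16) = -2.06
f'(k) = 14*k - 3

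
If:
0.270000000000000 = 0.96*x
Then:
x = 0.28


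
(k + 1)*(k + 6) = k^2 + 7*k + 6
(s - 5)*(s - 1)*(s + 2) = s^3 - 4*s^2 - 7*s + 10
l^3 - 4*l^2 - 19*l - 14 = (l - 7)*(l + 1)*(l + 2)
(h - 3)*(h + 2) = h^2 - h - 6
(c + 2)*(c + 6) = c^2 + 8*c + 12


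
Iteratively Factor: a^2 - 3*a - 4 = (a + 1)*(a - 4)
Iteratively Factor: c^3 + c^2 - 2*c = (c + 2)*(c^2 - c) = c*(c + 2)*(c - 1)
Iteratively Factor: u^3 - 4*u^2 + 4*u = (u - 2)*(u^2 - 2*u) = u*(u - 2)*(u - 2)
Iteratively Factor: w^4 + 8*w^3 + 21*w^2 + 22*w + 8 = (w + 2)*(w^3 + 6*w^2 + 9*w + 4) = (w + 1)*(w + 2)*(w^2 + 5*w + 4) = (w + 1)*(w + 2)*(w + 4)*(w + 1)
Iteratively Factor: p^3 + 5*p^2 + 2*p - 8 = (p + 2)*(p^2 + 3*p - 4) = (p - 1)*(p + 2)*(p + 4)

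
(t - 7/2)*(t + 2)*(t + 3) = t^3 + 3*t^2/2 - 23*t/2 - 21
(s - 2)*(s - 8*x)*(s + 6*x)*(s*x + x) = s^4*x - 2*s^3*x^2 - s^3*x - 48*s^2*x^3 + 2*s^2*x^2 - 2*s^2*x + 48*s*x^3 + 4*s*x^2 + 96*x^3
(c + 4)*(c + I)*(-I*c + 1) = -I*c^3 + 2*c^2 - 4*I*c^2 + 8*c + I*c + 4*I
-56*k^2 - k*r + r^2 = (-8*k + r)*(7*k + r)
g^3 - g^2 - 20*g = g*(g - 5)*(g + 4)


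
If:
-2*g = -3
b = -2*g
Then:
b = -3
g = 3/2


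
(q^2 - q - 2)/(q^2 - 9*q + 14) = (q + 1)/(q - 7)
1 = 1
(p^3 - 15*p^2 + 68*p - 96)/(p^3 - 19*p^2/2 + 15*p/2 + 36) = 2*(p - 4)/(2*p + 3)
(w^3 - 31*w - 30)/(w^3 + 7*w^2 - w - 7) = (w^2 - w - 30)/(w^2 + 6*w - 7)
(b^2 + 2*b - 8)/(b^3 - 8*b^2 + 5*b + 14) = (b + 4)/(b^2 - 6*b - 7)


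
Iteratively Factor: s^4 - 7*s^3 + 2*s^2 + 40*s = (s + 2)*(s^3 - 9*s^2 + 20*s) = (s - 5)*(s + 2)*(s^2 - 4*s) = (s - 5)*(s - 4)*(s + 2)*(s)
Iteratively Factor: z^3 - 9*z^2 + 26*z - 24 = (z - 2)*(z^2 - 7*z + 12) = (z - 3)*(z - 2)*(z - 4)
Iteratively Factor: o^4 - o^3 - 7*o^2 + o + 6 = (o - 1)*(o^3 - 7*o - 6) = (o - 1)*(o + 1)*(o^2 - o - 6) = (o - 3)*(o - 1)*(o + 1)*(o + 2)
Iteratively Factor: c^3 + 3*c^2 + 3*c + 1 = (c + 1)*(c^2 + 2*c + 1) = (c + 1)^2*(c + 1)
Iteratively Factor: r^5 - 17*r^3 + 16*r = (r)*(r^4 - 17*r^2 + 16) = r*(r + 1)*(r^3 - r^2 - 16*r + 16) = r*(r - 4)*(r + 1)*(r^2 + 3*r - 4) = r*(r - 4)*(r + 1)*(r + 4)*(r - 1)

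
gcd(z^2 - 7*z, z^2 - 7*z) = z^2 - 7*z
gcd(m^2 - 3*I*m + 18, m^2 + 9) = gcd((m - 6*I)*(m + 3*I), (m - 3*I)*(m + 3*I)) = m + 3*I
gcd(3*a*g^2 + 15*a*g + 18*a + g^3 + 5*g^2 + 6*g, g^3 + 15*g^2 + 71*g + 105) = g + 3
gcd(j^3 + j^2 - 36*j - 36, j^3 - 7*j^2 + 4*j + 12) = j^2 - 5*j - 6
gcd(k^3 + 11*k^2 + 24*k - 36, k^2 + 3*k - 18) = k + 6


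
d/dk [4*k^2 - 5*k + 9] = 8*k - 5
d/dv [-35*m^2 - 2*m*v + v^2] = -2*m + 2*v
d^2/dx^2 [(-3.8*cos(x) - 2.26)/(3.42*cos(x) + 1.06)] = (-3.923272*cos(x) + 6.329052*cos(2*x) - 18.987156)/(40.001688*cos(x)^3 + 37.194552*cos(x)^2 + 11.528136*cos(x) + 1.191016)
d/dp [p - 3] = 1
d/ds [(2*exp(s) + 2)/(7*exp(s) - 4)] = -22*exp(s)/(7*exp(s) - 4)^2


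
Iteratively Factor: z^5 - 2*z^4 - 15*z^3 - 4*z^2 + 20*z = (z - 5)*(z^4 + 3*z^3 - 4*z) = (z - 5)*(z + 2)*(z^3 + z^2 - 2*z) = (z - 5)*(z + 2)^2*(z^2 - z) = (z - 5)*(z - 1)*(z + 2)^2*(z)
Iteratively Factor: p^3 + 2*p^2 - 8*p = (p - 2)*(p^2 + 4*p) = (p - 2)*(p + 4)*(p)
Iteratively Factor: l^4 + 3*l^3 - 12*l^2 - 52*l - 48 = (l + 2)*(l^3 + l^2 - 14*l - 24) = (l + 2)^2*(l^2 - l - 12) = (l - 4)*(l + 2)^2*(l + 3)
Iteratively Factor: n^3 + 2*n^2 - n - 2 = (n + 1)*(n^2 + n - 2) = (n - 1)*(n + 1)*(n + 2)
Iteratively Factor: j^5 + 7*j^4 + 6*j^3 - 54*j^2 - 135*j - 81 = (j + 3)*(j^4 + 4*j^3 - 6*j^2 - 36*j - 27) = (j + 3)^2*(j^3 + j^2 - 9*j - 9) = (j + 3)^3*(j^2 - 2*j - 3) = (j - 3)*(j + 3)^3*(j + 1)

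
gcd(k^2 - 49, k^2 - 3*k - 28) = k - 7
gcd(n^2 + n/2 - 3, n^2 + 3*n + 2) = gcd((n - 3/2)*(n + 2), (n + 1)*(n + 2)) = n + 2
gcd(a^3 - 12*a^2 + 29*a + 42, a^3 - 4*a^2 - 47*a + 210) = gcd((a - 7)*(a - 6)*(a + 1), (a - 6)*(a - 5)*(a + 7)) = a - 6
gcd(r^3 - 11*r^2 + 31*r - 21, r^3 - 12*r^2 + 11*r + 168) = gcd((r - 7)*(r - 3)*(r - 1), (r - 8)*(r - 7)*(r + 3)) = r - 7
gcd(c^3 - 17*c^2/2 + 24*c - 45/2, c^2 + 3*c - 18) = c - 3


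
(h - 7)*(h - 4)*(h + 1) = h^3 - 10*h^2 + 17*h + 28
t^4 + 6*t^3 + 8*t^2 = t^2*(t + 2)*(t + 4)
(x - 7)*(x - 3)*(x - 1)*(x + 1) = x^4 - 10*x^3 + 20*x^2 + 10*x - 21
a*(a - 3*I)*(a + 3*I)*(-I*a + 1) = -I*a^4 + a^3 - 9*I*a^2 + 9*a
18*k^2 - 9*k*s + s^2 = (-6*k + s)*(-3*k + s)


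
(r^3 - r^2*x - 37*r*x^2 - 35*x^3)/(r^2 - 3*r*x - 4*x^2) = (-r^2 + 2*r*x + 35*x^2)/(-r + 4*x)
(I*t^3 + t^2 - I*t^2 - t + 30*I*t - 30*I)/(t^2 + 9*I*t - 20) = (I*t^2 + t*(6 - I) - 6)/(t + 4*I)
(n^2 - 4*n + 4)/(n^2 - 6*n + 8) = (n - 2)/(n - 4)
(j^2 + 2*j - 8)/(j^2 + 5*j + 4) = (j - 2)/(j + 1)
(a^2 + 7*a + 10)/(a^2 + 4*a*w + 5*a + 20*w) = (a + 2)/(a + 4*w)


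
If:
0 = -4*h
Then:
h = 0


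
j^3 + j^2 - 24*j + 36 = (j - 3)*(j - 2)*(j + 6)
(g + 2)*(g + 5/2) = g^2 + 9*g/2 + 5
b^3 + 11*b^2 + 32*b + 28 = (b + 2)^2*(b + 7)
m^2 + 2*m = m*(m + 2)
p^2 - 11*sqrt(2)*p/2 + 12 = (p - 4*sqrt(2))*(p - 3*sqrt(2)/2)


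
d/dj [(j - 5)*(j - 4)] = 2*j - 9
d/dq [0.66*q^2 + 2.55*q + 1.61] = 1.32*q + 2.55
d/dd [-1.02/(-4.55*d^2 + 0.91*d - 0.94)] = (0.9282 - 9.282*d)/(4.55*d^2 - 0.91*d + 0.94)^2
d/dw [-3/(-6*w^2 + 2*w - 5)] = 6*(1 - 6*w)/(6*w^2 - 2*w + 5)^2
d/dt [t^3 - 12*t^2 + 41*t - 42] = 3*t^2 - 24*t + 41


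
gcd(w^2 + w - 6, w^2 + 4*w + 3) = w + 3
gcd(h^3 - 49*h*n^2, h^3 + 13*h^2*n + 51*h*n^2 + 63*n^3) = h + 7*n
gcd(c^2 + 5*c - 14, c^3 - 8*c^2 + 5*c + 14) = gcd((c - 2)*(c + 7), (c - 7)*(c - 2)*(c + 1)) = c - 2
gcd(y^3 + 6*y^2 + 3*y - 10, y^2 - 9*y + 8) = y - 1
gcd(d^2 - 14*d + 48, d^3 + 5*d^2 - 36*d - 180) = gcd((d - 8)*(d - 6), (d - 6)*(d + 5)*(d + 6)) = d - 6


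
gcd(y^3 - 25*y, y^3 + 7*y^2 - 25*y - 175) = y^2 - 25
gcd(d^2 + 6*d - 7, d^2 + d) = 1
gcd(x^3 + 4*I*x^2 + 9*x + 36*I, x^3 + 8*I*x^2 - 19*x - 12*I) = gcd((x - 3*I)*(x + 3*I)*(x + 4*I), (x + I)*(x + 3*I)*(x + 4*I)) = x^2 + 7*I*x - 12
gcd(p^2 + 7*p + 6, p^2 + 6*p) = p + 6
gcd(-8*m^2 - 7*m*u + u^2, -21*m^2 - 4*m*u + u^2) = 1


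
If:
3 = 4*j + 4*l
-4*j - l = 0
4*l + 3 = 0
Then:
No Solution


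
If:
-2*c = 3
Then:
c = -3/2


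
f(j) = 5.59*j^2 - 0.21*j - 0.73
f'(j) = 11.18*j - 0.21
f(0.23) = -0.48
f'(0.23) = 2.36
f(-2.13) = 25.08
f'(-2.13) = -24.02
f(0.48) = 0.46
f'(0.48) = 5.16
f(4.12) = 93.29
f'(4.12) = 45.85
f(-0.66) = 1.84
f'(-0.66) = -7.59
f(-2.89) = 46.57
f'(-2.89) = -32.52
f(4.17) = 95.60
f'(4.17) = 46.41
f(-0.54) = 1.01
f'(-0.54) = -6.25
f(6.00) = 199.25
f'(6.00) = 66.87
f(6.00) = 199.25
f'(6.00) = 66.87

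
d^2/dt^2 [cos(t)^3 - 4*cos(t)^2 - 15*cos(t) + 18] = 57*cos(t)/4 + 8*cos(2*t) - 9*cos(3*t)/4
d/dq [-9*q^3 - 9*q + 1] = -27*q^2 - 9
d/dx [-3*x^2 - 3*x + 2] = -6*x - 3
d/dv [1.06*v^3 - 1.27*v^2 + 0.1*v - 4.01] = 3.18*v^2 - 2.54*v + 0.1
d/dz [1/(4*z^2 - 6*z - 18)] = (3 - 4*z)/(2*(-2*z^2 + 3*z + 9)^2)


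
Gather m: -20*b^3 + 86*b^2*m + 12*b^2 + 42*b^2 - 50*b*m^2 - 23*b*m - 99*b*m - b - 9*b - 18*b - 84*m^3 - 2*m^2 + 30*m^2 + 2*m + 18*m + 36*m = -20*b^3 + 54*b^2 - 28*b - 84*m^3 + m^2*(28 - 50*b) + m*(86*b^2 - 122*b + 56)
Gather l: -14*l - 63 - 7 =-14*l - 70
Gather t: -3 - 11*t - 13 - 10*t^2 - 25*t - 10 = -10*t^2 - 36*t - 26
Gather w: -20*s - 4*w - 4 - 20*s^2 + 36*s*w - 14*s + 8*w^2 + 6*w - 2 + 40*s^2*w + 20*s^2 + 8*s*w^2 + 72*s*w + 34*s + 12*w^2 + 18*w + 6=w^2*(8*s + 20) + w*(40*s^2 + 108*s + 20)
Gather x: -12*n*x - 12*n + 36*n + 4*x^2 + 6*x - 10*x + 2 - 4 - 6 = 24*n + 4*x^2 + x*(-12*n - 4) - 8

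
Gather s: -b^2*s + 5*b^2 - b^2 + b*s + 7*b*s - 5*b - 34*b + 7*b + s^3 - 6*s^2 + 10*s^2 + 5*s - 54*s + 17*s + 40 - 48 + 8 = 4*b^2 - 32*b + s^3 + 4*s^2 + s*(-b^2 + 8*b - 32)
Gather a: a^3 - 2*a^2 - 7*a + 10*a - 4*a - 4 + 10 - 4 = a^3 - 2*a^2 - a + 2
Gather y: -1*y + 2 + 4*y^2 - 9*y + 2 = 4*y^2 - 10*y + 4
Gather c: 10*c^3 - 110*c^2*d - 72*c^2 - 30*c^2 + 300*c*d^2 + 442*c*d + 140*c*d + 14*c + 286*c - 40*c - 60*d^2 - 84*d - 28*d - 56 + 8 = 10*c^3 + c^2*(-110*d - 102) + c*(300*d^2 + 582*d + 260) - 60*d^2 - 112*d - 48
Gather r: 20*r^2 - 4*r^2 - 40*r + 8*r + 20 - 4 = 16*r^2 - 32*r + 16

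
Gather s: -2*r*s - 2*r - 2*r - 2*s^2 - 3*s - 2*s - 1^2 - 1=-4*r - 2*s^2 + s*(-2*r - 5) - 2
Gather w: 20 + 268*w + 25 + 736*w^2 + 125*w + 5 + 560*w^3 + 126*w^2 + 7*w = 560*w^3 + 862*w^2 + 400*w + 50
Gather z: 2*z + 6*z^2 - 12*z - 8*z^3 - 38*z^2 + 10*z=-8*z^3 - 32*z^2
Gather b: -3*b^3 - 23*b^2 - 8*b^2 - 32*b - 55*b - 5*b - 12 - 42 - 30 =-3*b^3 - 31*b^2 - 92*b - 84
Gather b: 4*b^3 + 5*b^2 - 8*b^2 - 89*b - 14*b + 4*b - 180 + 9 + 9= 4*b^3 - 3*b^2 - 99*b - 162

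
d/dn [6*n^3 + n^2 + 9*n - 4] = 18*n^2 + 2*n + 9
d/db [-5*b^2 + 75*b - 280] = 75 - 10*b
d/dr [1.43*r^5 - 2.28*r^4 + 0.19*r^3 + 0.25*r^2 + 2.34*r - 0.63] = 7.15*r^4 - 9.12*r^3 + 0.57*r^2 + 0.5*r + 2.34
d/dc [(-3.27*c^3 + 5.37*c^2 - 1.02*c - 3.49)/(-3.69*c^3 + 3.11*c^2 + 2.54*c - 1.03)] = (9.6456*c^4 - 24.1392*c^3 - 11.718*c^2 + 10.6456*c + 9.9152)/(13.6161*c^6 - 22.9518*c^5 - 9.0731*c^4 + 23.4002*c^3 + 0.0449999999999999*c^2 - 5.2324*c + 1.0609)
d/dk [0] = 0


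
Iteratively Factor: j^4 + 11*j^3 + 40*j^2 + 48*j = (j + 4)*(j^3 + 7*j^2 + 12*j) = (j + 4)^2*(j^2 + 3*j) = (j + 3)*(j + 4)^2*(j)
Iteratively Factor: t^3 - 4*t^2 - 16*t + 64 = (t + 4)*(t^2 - 8*t + 16) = (t - 4)*(t + 4)*(t - 4)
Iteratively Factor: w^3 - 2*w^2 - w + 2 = (w + 1)*(w^2 - 3*w + 2) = (w - 1)*(w + 1)*(w - 2)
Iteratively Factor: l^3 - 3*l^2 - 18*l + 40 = (l + 4)*(l^2 - 7*l + 10) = (l - 5)*(l + 4)*(l - 2)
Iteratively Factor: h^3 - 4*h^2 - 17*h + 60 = (h + 4)*(h^2 - 8*h + 15) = (h - 3)*(h + 4)*(h - 5)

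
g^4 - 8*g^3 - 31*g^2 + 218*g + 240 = (g - 8)*(g - 6)*(g + 1)*(g + 5)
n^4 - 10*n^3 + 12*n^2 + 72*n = n*(n - 6)^2*(n + 2)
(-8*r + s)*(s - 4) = -8*r*s + 32*r + s^2 - 4*s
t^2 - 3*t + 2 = (t - 2)*(t - 1)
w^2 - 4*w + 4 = (w - 2)^2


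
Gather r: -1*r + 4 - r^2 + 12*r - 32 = -r^2 + 11*r - 28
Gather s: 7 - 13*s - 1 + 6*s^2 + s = 6*s^2 - 12*s + 6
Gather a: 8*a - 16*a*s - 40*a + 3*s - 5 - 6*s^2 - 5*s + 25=a*(-16*s - 32) - 6*s^2 - 2*s + 20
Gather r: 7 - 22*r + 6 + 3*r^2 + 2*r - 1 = 3*r^2 - 20*r + 12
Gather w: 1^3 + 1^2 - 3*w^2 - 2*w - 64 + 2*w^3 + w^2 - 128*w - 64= 2*w^3 - 2*w^2 - 130*w - 126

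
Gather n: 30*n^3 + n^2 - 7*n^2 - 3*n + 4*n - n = 30*n^3 - 6*n^2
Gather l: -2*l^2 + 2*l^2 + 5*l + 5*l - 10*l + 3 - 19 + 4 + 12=0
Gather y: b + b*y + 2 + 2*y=b + y*(b + 2) + 2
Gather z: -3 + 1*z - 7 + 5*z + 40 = 6*z + 30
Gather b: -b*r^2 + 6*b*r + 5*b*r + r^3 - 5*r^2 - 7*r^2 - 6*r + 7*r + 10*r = b*(-r^2 + 11*r) + r^3 - 12*r^2 + 11*r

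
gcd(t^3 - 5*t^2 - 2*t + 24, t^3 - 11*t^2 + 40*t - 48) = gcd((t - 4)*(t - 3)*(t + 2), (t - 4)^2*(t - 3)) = t^2 - 7*t + 12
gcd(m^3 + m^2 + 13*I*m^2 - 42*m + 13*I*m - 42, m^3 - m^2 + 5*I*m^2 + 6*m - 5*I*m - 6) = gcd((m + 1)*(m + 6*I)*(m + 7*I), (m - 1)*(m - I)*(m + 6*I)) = m + 6*I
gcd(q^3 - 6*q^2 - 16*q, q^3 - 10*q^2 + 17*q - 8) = q - 8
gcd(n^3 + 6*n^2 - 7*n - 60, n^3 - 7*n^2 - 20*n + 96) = n^2 + n - 12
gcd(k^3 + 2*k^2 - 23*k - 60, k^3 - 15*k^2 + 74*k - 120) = k - 5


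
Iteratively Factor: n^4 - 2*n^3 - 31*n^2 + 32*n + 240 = (n - 4)*(n^3 + 2*n^2 - 23*n - 60) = (n - 4)*(n + 3)*(n^2 - n - 20) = (n - 4)*(n + 3)*(n + 4)*(n - 5)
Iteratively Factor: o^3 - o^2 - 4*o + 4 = (o - 1)*(o^2 - 4) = (o - 1)*(o + 2)*(o - 2)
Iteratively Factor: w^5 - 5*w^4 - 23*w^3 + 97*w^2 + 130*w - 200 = (w - 5)*(w^4 - 23*w^2 - 18*w + 40) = (w - 5)*(w + 4)*(w^3 - 4*w^2 - 7*w + 10) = (w - 5)^2*(w + 4)*(w^2 + w - 2) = (w - 5)^2*(w + 2)*(w + 4)*(w - 1)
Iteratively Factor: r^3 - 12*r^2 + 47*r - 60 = (r - 3)*(r^2 - 9*r + 20) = (r - 4)*(r - 3)*(r - 5)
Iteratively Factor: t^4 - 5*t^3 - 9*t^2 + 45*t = (t)*(t^3 - 5*t^2 - 9*t + 45) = t*(t - 5)*(t^2 - 9) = t*(t - 5)*(t + 3)*(t - 3)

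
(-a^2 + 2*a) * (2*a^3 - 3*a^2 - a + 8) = -2*a^5 + 7*a^4 - 5*a^3 - 10*a^2 + 16*a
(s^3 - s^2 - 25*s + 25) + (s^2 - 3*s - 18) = s^3 - 28*s + 7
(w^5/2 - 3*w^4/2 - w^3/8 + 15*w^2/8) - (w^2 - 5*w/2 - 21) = w^5/2 - 3*w^4/2 - w^3/8 + 7*w^2/8 + 5*w/2 + 21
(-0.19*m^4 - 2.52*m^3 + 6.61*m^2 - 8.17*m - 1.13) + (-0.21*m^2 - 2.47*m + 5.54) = -0.19*m^4 - 2.52*m^3 + 6.4*m^2 - 10.64*m + 4.41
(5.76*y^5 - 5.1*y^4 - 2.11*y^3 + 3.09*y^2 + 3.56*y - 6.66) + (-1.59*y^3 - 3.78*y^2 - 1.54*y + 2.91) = 5.76*y^5 - 5.1*y^4 - 3.7*y^3 - 0.69*y^2 + 2.02*y - 3.75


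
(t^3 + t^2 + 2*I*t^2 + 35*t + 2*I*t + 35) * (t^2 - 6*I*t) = t^5 + t^4 - 4*I*t^4 + 47*t^3 - 4*I*t^3 + 47*t^2 - 210*I*t^2 - 210*I*t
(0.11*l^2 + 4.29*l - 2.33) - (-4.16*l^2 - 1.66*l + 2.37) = 4.27*l^2 + 5.95*l - 4.7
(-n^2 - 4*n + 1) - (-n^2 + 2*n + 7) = -6*n - 6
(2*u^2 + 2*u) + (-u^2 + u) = u^2 + 3*u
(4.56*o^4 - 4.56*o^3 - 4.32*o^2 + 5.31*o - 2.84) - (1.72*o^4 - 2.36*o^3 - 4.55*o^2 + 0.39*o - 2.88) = 2.84*o^4 - 2.2*o^3 + 0.23*o^2 + 4.92*o + 0.04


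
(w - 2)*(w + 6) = w^2 + 4*w - 12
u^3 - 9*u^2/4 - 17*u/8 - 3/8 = (u - 3)*(u + 1/4)*(u + 1/2)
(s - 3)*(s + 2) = s^2 - s - 6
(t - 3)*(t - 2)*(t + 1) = t^3 - 4*t^2 + t + 6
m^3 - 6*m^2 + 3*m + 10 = (m - 5)*(m - 2)*(m + 1)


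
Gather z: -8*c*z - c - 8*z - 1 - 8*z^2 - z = -c - 8*z^2 + z*(-8*c - 9) - 1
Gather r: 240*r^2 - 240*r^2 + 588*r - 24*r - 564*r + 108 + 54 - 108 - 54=0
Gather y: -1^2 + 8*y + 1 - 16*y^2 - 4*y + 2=-16*y^2 + 4*y + 2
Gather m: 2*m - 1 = 2*m - 1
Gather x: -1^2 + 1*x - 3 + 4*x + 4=5*x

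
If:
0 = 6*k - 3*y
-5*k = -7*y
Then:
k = 0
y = 0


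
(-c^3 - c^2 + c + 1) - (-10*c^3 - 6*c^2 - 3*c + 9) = 9*c^3 + 5*c^2 + 4*c - 8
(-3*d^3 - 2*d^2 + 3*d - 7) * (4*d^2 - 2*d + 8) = -12*d^5 - 2*d^4 - 8*d^3 - 50*d^2 + 38*d - 56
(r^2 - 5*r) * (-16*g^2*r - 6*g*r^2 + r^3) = -16*g^2*r^3 + 80*g^2*r^2 - 6*g*r^4 + 30*g*r^3 + r^5 - 5*r^4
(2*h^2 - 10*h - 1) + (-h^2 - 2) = h^2 - 10*h - 3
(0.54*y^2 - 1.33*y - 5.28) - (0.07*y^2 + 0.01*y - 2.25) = 0.47*y^2 - 1.34*y - 3.03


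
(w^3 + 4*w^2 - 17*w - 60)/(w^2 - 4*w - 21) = (w^2 + w - 20)/(w - 7)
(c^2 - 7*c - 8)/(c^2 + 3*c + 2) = (c - 8)/(c + 2)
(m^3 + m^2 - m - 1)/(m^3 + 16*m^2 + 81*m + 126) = (m^3 + m^2 - m - 1)/(m^3 + 16*m^2 + 81*m + 126)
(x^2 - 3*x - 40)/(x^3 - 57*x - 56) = (x + 5)/(x^2 + 8*x + 7)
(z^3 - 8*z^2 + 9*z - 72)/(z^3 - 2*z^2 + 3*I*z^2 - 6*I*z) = (z^2 - z*(8 + 3*I) + 24*I)/(z*(z - 2))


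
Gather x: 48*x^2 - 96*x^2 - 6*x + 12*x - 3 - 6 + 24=-48*x^2 + 6*x + 15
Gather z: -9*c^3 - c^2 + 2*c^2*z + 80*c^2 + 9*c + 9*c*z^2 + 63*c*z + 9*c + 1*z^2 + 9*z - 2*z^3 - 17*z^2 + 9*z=-9*c^3 + 79*c^2 + 18*c - 2*z^3 + z^2*(9*c - 16) + z*(2*c^2 + 63*c + 18)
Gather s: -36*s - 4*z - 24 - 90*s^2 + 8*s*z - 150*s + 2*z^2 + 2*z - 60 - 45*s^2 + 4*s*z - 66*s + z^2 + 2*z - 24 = -135*s^2 + s*(12*z - 252) + 3*z^2 - 108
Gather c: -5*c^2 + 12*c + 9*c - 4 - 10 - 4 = -5*c^2 + 21*c - 18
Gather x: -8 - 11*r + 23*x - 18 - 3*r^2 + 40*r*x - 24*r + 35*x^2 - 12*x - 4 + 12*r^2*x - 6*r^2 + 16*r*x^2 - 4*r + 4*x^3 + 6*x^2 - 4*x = -9*r^2 - 39*r + 4*x^3 + x^2*(16*r + 41) + x*(12*r^2 + 40*r + 7) - 30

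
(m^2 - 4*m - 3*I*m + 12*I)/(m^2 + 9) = (m - 4)/(m + 3*I)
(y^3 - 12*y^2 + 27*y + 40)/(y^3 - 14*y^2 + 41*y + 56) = (y - 5)/(y - 7)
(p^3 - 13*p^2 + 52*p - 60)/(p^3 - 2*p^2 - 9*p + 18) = (p^2 - 11*p + 30)/(p^2 - 9)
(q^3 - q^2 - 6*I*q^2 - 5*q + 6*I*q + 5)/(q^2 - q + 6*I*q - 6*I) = (q^2 - 6*I*q - 5)/(q + 6*I)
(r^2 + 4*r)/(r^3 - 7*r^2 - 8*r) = (r + 4)/(r^2 - 7*r - 8)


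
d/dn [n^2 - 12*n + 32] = 2*n - 12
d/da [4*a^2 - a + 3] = 8*a - 1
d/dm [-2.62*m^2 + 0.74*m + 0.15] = 0.74 - 5.24*m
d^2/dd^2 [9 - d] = 0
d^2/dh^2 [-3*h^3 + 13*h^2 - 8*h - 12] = 26 - 18*h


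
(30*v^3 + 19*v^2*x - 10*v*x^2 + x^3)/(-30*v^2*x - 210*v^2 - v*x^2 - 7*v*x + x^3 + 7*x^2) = (-5*v^2 - 4*v*x + x^2)/(5*v*x + 35*v + x^2 + 7*x)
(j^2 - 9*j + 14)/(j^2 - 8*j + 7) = (j - 2)/(j - 1)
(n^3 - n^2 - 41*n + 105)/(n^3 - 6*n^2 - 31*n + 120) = (n^2 + 2*n - 35)/(n^2 - 3*n - 40)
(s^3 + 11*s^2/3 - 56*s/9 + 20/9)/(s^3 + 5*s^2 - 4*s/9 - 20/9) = (3*s - 2)/(3*s + 2)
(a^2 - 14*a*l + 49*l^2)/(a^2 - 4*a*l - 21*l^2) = (a - 7*l)/(a + 3*l)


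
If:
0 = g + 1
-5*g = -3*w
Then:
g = -1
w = -5/3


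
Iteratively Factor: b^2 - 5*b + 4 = (b - 4)*(b - 1)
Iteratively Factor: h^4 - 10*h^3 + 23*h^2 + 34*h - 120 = (h - 3)*(h^3 - 7*h^2 + 2*h + 40) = (h - 4)*(h - 3)*(h^2 - 3*h - 10) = (h - 4)*(h - 3)*(h + 2)*(h - 5)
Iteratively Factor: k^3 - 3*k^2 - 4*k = (k)*(k^2 - 3*k - 4) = k*(k - 4)*(k + 1)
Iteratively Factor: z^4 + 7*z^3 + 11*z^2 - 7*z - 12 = (z + 3)*(z^3 + 4*z^2 - z - 4) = (z - 1)*(z + 3)*(z^2 + 5*z + 4) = (z - 1)*(z + 3)*(z + 4)*(z + 1)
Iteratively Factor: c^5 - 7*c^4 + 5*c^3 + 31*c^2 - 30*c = (c - 3)*(c^4 - 4*c^3 - 7*c^2 + 10*c) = (c - 3)*(c + 2)*(c^3 - 6*c^2 + 5*c) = c*(c - 3)*(c + 2)*(c^2 - 6*c + 5) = c*(c - 3)*(c - 1)*(c + 2)*(c - 5)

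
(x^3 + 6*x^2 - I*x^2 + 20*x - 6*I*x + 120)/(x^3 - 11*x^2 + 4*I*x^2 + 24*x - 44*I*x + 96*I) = (x^2 + x*(6 - 5*I) - 30*I)/(x^2 - 11*x + 24)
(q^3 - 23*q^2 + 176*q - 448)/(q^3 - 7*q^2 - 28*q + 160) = (q^2 - 15*q + 56)/(q^2 + q - 20)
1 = 1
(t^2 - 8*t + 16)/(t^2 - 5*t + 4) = (t - 4)/(t - 1)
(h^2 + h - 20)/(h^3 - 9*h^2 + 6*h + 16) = (h^2 + h - 20)/(h^3 - 9*h^2 + 6*h + 16)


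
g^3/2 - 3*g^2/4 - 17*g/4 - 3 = (g/2 + 1/2)*(g - 4)*(g + 3/2)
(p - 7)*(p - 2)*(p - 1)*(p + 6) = p^4 - 4*p^3 - 37*p^2 + 124*p - 84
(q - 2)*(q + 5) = q^2 + 3*q - 10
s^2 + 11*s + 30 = (s + 5)*(s + 6)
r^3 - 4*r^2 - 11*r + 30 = (r - 5)*(r - 2)*(r + 3)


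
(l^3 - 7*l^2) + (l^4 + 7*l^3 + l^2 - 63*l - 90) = l^4 + 8*l^3 - 6*l^2 - 63*l - 90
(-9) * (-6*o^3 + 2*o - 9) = 54*o^3 - 18*o + 81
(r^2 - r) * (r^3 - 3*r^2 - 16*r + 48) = r^5 - 4*r^4 - 13*r^3 + 64*r^2 - 48*r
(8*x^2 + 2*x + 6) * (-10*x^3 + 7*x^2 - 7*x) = -80*x^5 + 36*x^4 - 102*x^3 + 28*x^2 - 42*x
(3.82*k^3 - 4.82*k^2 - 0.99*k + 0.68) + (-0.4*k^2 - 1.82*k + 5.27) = 3.82*k^3 - 5.22*k^2 - 2.81*k + 5.95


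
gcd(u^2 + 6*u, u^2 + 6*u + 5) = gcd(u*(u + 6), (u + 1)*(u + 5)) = 1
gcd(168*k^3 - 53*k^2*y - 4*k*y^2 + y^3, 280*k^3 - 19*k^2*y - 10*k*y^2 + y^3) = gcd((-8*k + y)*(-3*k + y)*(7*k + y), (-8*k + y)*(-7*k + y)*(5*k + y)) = -8*k + y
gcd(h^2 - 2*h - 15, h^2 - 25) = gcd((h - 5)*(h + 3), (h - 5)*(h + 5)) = h - 5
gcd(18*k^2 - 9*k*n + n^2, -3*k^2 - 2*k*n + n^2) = 3*k - n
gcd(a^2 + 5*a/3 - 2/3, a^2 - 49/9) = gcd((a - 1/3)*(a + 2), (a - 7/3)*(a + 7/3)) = 1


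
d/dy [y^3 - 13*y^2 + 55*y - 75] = 3*y^2 - 26*y + 55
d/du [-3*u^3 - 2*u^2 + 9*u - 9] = -9*u^2 - 4*u + 9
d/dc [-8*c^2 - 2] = -16*c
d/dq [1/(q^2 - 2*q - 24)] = 2*(1 - q)/(-q^2 + 2*q + 24)^2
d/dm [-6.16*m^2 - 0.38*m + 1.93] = -12.32*m - 0.38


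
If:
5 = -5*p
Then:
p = -1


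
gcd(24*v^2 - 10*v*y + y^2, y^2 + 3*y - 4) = 1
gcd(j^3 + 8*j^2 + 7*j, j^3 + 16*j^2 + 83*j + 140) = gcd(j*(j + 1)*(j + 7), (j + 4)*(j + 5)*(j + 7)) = j + 7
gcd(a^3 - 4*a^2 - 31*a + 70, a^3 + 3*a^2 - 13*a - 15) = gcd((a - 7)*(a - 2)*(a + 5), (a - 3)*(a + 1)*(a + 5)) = a + 5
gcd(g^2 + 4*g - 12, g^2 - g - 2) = g - 2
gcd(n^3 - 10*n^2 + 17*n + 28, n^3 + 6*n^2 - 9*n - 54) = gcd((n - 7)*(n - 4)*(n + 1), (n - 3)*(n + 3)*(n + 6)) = 1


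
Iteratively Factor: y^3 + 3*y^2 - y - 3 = (y + 3)*(y^2 - 1) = (y - 1)*(y + 3)*(y + 1)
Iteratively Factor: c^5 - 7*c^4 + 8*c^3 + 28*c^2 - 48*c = (c + 2)*(c^4 - 9*c^3 + 26*c^2 - 24*c) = (c - 3)*(c + 2)*(c^3 - 6*c^2 + 8*c) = c*(c - 3)*(c + 2)*(c^2 - 6*c + 8) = c*(c - 4)*(c - 3)*(c + 2)*(c - 2)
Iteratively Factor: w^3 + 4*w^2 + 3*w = (w + 3)*(w^2 + w) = w*(w + 3)*(w + 1)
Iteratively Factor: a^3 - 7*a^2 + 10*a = (a)*(a^2 - 7*a + 10) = a*(a - 2)*(a - 5)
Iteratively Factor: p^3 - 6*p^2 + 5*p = (p)*(p^2 - 6*p + 5) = p*(p - 1)*(p - 5)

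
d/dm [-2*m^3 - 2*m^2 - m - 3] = -6*m^2 - 4*m - 1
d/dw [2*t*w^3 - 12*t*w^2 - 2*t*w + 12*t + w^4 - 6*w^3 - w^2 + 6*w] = 6*t*w^2 - 24*t*w - 2*t + 4*w^3 - 18*w^2 - 2*w + 6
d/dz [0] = 0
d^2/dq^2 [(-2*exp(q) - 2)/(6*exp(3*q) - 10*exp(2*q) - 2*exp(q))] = (-36*exp(5*q) - 36*exp(4*q) + 128*exp(3*q) - 89*exp(2*q) - 15*exp(q) - 1)*exp(-q)/(27*exp(6*q) - 135*exp(5*q) + 198*exp(4*q) - 35*exp(3*q) - 66*exp(2*q) - 15*exp(q) - 1)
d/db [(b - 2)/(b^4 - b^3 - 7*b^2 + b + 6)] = (b^4 - b^3 - 7*b^2 + b - (b - 2)*(4*b^3 - 3*b^2 - 14*b + 1) + 6)/(b^4 - b^3 - 7*b^2 + b + 6)^2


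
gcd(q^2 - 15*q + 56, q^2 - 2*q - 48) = q - 8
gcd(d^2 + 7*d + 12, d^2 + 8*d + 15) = d + 3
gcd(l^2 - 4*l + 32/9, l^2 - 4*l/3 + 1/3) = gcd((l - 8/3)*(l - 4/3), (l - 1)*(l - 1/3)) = 1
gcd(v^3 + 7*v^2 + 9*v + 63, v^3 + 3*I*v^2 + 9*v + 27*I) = v^2 + 9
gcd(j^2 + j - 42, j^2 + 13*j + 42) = j + 7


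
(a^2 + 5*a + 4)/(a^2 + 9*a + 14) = (a^2 + 5*a + 4)/(a^2 + 9*a + 14)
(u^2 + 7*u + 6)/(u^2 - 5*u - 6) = (u + 6)/(u - 6)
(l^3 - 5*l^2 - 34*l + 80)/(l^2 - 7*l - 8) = (l^2 + 3*l - 10)/(l + 1)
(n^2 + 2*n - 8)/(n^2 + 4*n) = (n - 2)/n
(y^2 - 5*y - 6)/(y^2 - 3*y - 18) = (y + 1)/(y + 3)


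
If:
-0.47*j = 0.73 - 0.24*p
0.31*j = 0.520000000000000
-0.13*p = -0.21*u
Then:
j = 1.68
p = 6.33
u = 3.92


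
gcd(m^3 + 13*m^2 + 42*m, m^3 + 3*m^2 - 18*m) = m^2 + 6*m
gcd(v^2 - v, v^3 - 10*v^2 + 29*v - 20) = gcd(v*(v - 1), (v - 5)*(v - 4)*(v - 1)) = v - 1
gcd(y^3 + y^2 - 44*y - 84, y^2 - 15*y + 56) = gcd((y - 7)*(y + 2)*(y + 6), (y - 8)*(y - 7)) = y - 7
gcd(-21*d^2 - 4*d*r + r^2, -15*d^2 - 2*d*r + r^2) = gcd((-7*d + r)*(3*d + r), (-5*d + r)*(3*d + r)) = 3*d + r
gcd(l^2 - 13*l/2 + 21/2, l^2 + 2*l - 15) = l - 3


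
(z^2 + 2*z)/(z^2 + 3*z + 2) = z/(z + 1)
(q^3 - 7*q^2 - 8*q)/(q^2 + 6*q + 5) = q*(q - 8)/(q + 5)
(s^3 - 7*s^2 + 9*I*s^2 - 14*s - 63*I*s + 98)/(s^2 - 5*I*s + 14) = (s^2 + 7*s*(-1 + I) - 49*I)/(s - 7*I)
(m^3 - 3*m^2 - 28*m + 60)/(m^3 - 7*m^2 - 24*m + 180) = (m - 2)/(m - 6)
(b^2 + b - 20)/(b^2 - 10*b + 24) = (b + 5)/(b - 6)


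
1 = 1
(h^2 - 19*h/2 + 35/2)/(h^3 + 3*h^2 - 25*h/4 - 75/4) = 2*(h - 7)/(2*h^2 + 11*h + 15)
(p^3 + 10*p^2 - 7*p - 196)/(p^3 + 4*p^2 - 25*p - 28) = (p + 7)/(p + 1)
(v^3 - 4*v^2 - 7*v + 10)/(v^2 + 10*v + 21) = (v^3 - 4*v^2 - 7*v + 10)/(v^2 + 10*v + 21)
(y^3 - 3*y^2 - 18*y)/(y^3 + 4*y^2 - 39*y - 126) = y/(y + 7)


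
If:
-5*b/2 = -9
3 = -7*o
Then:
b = 18/5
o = -3/7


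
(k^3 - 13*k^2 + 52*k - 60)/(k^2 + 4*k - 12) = (k^2 - 11*k + 30)/(k + 6)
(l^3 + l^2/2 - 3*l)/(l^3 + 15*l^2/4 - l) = 2*(2*l^2 + l - 6)/(4*l^2 + 15*l - 4)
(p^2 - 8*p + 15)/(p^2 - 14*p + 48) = (p^2 - 8*p + 15)/(p^2 - 14*p + 48)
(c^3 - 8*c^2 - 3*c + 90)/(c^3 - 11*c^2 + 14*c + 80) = (c^2 - 3*c - 18)/(c^2 - 6*c - 16)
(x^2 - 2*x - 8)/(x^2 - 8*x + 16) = (x + 2)/(x - 4)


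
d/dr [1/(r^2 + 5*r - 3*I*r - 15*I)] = (-2*r - 5 + 3*I)/(r^2 + 5*r - 3*I*r - 15*I)^2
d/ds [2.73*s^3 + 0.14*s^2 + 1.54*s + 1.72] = 8.19*s^2 + 0.28*s + 1.54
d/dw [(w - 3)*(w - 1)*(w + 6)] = 3*w^2 + 4*w - 21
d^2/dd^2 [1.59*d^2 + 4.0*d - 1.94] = 3.18000000000000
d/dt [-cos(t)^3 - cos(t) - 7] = (3*cos(t)^2 + 1)*sin(t)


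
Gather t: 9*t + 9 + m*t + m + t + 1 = m + t*(m + 10) + 10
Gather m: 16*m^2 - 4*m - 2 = 16*m^2 - 4*m - 2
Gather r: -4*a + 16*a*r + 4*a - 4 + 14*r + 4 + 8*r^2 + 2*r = 8*r^2 + r*(16*a + 16)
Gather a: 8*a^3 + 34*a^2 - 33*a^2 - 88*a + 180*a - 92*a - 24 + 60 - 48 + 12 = 8*a^3 + a^2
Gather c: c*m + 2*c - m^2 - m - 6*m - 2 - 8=c*(m + 2) - m^2 - 7*m - 10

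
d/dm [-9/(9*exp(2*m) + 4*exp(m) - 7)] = (162*exp(m) + 36)*exp(m)/(9*exp(2*m) + 4*exp(m) - 7)^2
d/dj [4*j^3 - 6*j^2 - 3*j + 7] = 12*j^2 - 12*j - 3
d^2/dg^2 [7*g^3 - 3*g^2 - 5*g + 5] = 42*g - 6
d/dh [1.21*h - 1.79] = 1.21000000000000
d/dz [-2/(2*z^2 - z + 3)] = 2*(4*z - 1)/(2*z^2 - z + 3)^2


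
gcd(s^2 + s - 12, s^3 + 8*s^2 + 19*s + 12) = s + 4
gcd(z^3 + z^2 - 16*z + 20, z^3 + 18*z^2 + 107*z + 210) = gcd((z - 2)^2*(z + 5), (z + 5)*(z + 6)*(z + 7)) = z + 5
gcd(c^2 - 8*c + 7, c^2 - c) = c - 1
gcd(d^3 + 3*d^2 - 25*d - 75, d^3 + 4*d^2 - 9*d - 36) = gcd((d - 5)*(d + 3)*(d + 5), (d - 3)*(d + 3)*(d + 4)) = d + 3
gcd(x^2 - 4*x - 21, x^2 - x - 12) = x + 3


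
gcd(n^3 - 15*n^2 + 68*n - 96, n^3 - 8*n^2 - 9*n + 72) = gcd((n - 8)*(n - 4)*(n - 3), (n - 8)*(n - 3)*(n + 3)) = n^2 - 11*n + 24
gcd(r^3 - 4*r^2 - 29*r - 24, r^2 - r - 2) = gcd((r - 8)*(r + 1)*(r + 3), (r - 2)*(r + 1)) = r + 1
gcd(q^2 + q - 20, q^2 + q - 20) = q^2 + q - 20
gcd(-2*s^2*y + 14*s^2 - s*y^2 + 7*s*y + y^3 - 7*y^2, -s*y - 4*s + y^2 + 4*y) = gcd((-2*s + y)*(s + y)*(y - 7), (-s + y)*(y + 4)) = 1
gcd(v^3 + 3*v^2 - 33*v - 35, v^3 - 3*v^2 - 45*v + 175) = v^2 + 2*v - 35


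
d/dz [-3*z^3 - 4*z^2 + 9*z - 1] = -9*z^2 - 8*z + 9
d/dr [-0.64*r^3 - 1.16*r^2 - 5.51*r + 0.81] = -1.92*r^2 - 2.32*r - 5.51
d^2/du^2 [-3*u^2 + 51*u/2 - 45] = -6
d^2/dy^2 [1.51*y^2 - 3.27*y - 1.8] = 3.02000000000000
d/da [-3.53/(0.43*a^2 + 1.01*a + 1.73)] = (3.0358*a + 3.5653)/(0.43*a^2 + 1.01*a + 1.73)^2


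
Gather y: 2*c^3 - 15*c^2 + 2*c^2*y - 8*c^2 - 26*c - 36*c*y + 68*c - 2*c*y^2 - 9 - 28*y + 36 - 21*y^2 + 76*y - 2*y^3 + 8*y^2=2*c^3 - 23*c^2 + 42*c - 2*y^3 + y^2*(-2*c - 13) + y*(2*c^2 - 36*c + 48) + 27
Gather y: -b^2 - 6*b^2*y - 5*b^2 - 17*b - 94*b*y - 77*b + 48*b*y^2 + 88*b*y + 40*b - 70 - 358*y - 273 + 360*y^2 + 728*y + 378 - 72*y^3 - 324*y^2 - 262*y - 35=-6*b^2 - 54*b - 72*y^3 + y^2*(48*b + 36) + y*(-6*b^2 - 6*b + 108)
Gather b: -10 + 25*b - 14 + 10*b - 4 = 35*b - 28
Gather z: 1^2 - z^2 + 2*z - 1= -z^2 + 2*z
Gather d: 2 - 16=-14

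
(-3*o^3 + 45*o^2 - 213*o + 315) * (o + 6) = -3*o^4 + 27*o^3 + 57*o^2 - 963*o + 1890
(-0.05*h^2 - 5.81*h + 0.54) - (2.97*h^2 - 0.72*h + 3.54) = -3.02*h^2 - 5.09*h - 3.0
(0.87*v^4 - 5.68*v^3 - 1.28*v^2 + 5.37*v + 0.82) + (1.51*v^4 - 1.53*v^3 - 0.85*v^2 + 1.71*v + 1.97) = 2.38*v^4 - 7.21*v^3 - 2.13*v^2 + 7.08*v + 2.79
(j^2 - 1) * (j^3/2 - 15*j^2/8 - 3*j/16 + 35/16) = j^5/2 - 15*j^4/8 - 11*j^3/16 + 65*j^2/16 + 3*j/16 - 35/16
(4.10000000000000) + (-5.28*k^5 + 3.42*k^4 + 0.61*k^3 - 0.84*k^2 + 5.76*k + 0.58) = -5.28*k^5 + 3.42*k^4 + 0.61*k^3 - 0.84*k^2 + 5.76*k + 4.68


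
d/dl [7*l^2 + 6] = 14*l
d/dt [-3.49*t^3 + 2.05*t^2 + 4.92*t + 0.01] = -10.47*t^2 + 4.1*t + 4.92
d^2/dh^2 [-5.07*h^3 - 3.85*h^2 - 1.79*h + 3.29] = -30.42*h - 7.7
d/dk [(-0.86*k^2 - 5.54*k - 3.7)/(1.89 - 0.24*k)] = (0.2064*k^2 - 3.2508*k - 11.3586)/(0.0576*k^2 - 0.9072*k + 3.5721)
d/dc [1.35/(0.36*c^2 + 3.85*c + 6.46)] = (-0.972*c - 5.1975)/(0.36*c^2 + 3.85*c + 6.46)^2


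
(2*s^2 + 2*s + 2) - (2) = 2*s^2 + 2*s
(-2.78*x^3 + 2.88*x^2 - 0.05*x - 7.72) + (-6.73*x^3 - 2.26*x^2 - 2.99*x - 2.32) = -9.51*x^3 + 0.62*x^2 - 3.04*x - 10.04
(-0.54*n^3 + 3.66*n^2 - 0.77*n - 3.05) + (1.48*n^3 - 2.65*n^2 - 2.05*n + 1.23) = 0.94*n^3 + 1.01*n^2 - 2.82*n - 1.82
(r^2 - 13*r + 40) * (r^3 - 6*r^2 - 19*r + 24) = r^5 - 19*r^4 + 99*r^3 + 31*r^2 - 1072*r + 960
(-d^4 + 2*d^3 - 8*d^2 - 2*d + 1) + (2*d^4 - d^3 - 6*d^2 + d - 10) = d^4 + d^3 - 14*d^2 - d - 9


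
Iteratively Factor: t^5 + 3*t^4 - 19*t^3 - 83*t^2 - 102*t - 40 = (t + 1)*(t^4 + 2*t^3 - 21*t^2 - 62*t - 40) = (t - 5)*(t + 1)*(t^3 + 7*t^2 + 14*t + 8) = (t - 5)*(t + 1)*(t + 4)*(t^2 + 3*t + 2) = (t - 5)*(t + 1)*(t + 2)*(t + 4)*(t + 1)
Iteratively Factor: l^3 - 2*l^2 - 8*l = (l + 2)*(l^2 - 4*l) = l*(l + 2)*(l - 4)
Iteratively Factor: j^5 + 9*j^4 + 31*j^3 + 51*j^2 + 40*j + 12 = (j + 1)*(j^4 + 8*j^3 + 23*j^2 + 28*j + 12) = (j + 1)^2*(j^3 + 7*j^2 + 16*j + 12) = (j + 1)^2*(j + 2)*(j^2 + 5*j + 6) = (j + 1)^2*(j + 2)*(j + 3)*(j + 2)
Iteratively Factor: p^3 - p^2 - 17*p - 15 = (p + 1)*(p^2 - 2*p - 15) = (p - 5)*(p + 1)*(p + 3)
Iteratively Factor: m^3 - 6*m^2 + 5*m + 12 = (m - 3)*(m^2 - 3*m - 4) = (m - 4)*(m - 3)*(m + 1)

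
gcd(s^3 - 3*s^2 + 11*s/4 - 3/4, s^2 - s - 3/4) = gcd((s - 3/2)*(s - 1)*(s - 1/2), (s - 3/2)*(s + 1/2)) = s - 3/2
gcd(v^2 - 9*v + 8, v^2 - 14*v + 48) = v - 8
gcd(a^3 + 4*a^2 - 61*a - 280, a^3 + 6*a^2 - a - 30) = a + 5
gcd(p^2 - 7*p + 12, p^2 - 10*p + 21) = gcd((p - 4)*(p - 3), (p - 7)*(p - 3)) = p - 3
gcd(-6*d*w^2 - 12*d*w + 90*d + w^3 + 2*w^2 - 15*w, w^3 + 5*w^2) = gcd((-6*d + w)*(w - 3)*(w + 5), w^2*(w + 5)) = w + 5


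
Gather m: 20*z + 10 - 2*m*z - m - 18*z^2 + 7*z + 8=m*(-2*z - 1) - 18*z^2 + 27*z + 18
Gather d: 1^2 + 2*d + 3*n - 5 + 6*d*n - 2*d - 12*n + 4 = 6*d*n - 9*n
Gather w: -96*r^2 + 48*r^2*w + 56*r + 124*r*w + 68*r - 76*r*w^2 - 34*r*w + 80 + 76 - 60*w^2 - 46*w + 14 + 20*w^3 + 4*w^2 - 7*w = -96*r^2 + 124*r + 20*w^3 + w^2*(-76*r - 56) + w*(48*r^2 + 90*r - 53) + 170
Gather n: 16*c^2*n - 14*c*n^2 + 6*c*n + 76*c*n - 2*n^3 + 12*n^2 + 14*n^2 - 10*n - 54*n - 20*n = -2*n^3 + n^2*(26 - 14*c) + n*(16*c^2 + 82*c - 84)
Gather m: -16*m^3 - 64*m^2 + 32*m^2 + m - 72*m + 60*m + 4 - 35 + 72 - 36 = -16*m^3 - 32*m^2 - 11*m + 5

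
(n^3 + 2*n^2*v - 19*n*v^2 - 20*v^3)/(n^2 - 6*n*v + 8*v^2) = (-n^2 - 6*n*v - 5*v^2)/(-n + 2*v)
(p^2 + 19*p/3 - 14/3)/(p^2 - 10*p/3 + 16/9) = 3*(p + 7)/(3*p - 8)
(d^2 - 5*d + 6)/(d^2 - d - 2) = (d - 3)/(d + 1)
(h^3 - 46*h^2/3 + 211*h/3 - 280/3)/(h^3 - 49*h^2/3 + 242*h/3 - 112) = (h - 5)/(h - 6)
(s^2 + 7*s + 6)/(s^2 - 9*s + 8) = (s^2 + 7*s + 6)/(s^2 - 9*s + 8)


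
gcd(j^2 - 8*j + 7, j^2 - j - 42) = j - 7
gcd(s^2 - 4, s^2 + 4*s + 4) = s + 2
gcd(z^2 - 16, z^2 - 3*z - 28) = z + 4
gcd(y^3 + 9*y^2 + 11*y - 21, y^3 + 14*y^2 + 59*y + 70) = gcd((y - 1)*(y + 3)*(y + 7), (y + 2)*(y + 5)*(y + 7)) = y + 7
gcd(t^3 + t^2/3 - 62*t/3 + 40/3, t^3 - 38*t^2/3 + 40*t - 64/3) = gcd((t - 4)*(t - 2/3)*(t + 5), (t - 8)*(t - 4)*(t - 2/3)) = t^2 - 14*t/3 + 8/3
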